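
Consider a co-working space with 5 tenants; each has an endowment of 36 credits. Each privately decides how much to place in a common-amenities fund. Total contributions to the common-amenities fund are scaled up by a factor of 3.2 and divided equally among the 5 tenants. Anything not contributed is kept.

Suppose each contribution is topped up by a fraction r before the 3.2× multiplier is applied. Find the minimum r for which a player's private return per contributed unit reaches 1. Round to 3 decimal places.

With matching at rate r, one contributed unit becomes (1 + r) in the common-amenities fund and returns 3.2 × (1 + r) / 5 to the contributor.
Setting this equal to 1: 1 + r = 5/3.2 = 1.5625.
So the minimum matching rate is r = 1.5625 − 1 = 0.563.

0.563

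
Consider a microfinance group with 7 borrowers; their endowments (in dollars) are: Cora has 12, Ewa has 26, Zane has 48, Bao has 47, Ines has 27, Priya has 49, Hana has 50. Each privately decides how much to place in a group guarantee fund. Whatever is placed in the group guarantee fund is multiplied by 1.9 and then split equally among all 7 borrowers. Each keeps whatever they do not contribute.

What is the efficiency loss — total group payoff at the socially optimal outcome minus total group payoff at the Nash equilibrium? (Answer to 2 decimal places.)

233.10 dollars

The private return per contributed unit is 1.9/7 = 0.2714 < 1 for every player regardless of endowment, so the Nash equilibrium is zero contribution and the group total is Σ E_j = 12 + 26 + 48 + 47 + 27 + 49 + 50 = 259.
Each contributed unit returns 1.900 to the group, so the social optimum is full contribution by everyone: group total = 1.900 × 259 = 492.10.
Efficiency loss = (1.900 − 1) × 259 = 233.10.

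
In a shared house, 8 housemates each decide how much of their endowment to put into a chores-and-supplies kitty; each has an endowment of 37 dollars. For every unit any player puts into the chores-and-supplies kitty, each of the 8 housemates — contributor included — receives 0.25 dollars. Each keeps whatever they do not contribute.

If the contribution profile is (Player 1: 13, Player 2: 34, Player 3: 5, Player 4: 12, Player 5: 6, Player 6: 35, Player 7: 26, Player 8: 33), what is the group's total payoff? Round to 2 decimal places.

Total contributed: 13 + 34 + 5 + 12 + 6 + 35 + 26 + 33 = 164; total kept: 8 × 37 − 164 = 132.
The chores-and-supplies kitty pays out 0.25 × 8 × 164 = 328.00 in aggregate.
Group total = 132 + 328.00 = 460.00.

460.00 dollars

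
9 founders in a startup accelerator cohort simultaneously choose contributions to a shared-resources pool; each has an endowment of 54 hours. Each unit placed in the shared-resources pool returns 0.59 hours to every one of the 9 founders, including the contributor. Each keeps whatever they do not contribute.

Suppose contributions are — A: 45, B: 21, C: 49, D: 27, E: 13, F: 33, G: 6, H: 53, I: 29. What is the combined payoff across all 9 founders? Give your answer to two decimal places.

Total contributed: 45 + 21 + 49 + 27 + 13 + 33 + 6 + 53 + 29 = 276; total kept: 9 × 54 − 276 = 210.
The shared-resources pool pays out 0.59 × 9 × 276 = 1465.56 in aggregate.
Group total = 210 + 1465.56 = 1675.56.

1675.56 hours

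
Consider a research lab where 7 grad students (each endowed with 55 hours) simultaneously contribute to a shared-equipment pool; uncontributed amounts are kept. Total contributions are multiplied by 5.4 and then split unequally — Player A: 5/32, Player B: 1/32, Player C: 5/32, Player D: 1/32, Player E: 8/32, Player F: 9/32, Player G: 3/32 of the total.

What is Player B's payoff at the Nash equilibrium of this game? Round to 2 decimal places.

73.56 hours

For player j, contributing a unit is worthwhile iff 5.4 × (j's share) ≥ 1, i.e. iff j's share is at least 0.1852.
Player E and Player F clear that bar, contributing 55 each; the remaining 5 contribute 0. Total contributed: 110.
Player B keeps 55 and receives 5.4 × 110 × 1/32 = 18.56 from the shared-equipment pool, for a payoff of 73.56.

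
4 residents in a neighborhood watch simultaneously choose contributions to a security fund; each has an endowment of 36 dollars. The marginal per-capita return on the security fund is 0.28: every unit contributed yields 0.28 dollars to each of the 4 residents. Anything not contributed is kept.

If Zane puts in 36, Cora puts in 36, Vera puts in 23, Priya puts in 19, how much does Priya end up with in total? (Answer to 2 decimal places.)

48.92 dollars

Total contributed: 36 + 36 + 23 + 19 = 114.
Each receives 0.28 × 114 = 31.92 from the security fund.
Priya keeps 36 − 19 = 17, so Priya's payoff is 17 + 31.92 = 48.92.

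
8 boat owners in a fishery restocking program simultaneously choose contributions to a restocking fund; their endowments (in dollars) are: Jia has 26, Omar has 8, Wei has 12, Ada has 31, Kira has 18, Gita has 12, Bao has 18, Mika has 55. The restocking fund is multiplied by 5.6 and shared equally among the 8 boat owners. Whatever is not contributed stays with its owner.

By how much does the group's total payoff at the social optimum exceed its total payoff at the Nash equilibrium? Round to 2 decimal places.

The private return per contributed unit is 5.6/8 = 0.7000 < 1 for every player regardless of endowment, so the Nash equilibrium is zero contribution and the group total is Σ E_j = 26 + 8 + 12 + 31 + 18 + 12 + 18 + 55 = 180.
Each contributed unit returns 5.600 to the group, so the social optimum is full contribution by everyone: group total = 5.600 × 180 = 1008.00.
Efficiency loss = (5.600 − 1) × 180 = 828.00.

828.00 dollars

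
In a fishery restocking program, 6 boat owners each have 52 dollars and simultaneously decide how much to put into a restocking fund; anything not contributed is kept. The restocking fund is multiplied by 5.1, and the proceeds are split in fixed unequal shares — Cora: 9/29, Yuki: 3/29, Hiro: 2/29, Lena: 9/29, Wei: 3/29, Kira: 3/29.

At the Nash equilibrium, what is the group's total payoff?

Each unit j contributes comes back to j as 5.1 × (j's share), so j prefers to contribute only if that share exceeds 1/5.1 = 0.1961; otherwise keeping the unit dominates.
The shares above 0.1961 belong to Cora and Lena, contributing 52 each; the remaining 4 contribute 0. Total contributed: 104.
The restocking fund pays out 5.1 × 104 = 530.40 in total (split across the unequal shares, but the aggregate is all that matters for the group sum).
The 4 free-riders keep 52 each, adding 208. Group total = 208 + 530.40 = 738.40.

738.40 dollars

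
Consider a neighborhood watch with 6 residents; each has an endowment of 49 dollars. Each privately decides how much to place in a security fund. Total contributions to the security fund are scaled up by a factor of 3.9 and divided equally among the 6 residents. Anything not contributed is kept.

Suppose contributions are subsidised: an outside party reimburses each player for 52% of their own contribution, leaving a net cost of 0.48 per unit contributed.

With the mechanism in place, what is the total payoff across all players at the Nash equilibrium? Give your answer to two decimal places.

1299.48 dollars

With the mechanism, a contributed unit returns (3.9/6) / 0.48 = 1.3542 per unit of net cost to the contributor — now above 1 — so contributing fully is weakly dominant for every player.
At the Nash equilibrium everyone contributes 49. Group total payoff = 6 × (49 × 0.52 + 3.9 × 49) = 1299.48.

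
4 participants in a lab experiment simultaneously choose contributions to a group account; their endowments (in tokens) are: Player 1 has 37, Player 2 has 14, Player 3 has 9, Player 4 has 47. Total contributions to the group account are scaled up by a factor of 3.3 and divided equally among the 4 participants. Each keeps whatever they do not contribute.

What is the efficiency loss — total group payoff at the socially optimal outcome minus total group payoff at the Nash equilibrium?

246.10 tokens

The private return per contributed unit is 3.3/4 = 0.8250 < 1 for every player regardless of endowment, so the Nash equilibrium is zero contribution and the group total is Σ E_j = 37 + 14 + 9 + 47 = 107.
Each contributed unit returns 3.300 to the group, so the social optimum is full contribution by everyone: group total = 3.300 × 107 = 353.10.
Efficiency loss = (3.300 − 1) × 107 = 246.10.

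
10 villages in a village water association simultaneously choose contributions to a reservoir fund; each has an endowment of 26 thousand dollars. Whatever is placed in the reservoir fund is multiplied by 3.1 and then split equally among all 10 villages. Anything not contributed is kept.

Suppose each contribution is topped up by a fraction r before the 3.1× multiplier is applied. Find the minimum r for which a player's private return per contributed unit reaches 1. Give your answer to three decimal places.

2.226

With matching at rate r, one contributed unit becomes (1 + r) in the reservoir fund and returns 3.1 × (1 + r) / 10 to the contributor.
Setting this equal to 1: 1 + r = 10/3.1 = 3.2258.
So the minimum matching rate is r = 3.2258 − 1 = 2.226.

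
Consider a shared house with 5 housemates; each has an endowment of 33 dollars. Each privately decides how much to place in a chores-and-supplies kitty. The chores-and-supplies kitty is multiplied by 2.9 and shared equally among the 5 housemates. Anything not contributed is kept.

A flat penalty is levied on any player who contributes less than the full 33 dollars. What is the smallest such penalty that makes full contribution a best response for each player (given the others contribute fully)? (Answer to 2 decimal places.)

Given the others contribute fully, the best deviation is to contribute 0 (any partial contribution still incurs the fine and gives up units whose private return 0.5800 is below 1).
Deviating from 33 to 0 saves 33 dollars but forfeits the deviator's share of the drop in the chores-and-supplies kitty: 2.9/5 × 33 = 19.14.
So the deviation gain is 33 − 19.14 = 13.86, and the fine must be at least 13.86 dollars to wipe it out.

13.86 dollars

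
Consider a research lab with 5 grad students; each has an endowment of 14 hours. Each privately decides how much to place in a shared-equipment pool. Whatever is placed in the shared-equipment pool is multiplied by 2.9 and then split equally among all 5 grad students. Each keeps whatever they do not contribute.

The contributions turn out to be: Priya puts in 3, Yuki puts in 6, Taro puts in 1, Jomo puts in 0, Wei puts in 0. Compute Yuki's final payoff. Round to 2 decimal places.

13.80 hours

Total contributed: 3 + 6 + 1 + 0 + 0 = 10.
Each receives 2.9 × 10 / 5 = 5.80 from the shared-equipment pool.
Yuki keeps 14 − 6 = 8, so Yuki's payoff is 8 + 5.80 = 13.80.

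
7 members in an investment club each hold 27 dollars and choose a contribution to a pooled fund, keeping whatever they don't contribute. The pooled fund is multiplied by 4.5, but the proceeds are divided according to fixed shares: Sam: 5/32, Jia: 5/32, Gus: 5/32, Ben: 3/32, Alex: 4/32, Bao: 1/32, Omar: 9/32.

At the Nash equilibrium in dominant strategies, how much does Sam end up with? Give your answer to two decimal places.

A player with share s gets back 4.5·s per unit contributed, so full contribution is dominant for anyone with s > 1/4.5 = 0.2222 and zero contribution is dominant for anyone below.
The only share above 0.2222 is Omar's 9/32, contributing 27; the remaining 6 contribute 0. Total contributed: 27.
Sam keeps 27 and receives 4.5 × 27 × 5/32 = 18.98 from the pooled fund, for a payoff of 45.98.

45.98 dollars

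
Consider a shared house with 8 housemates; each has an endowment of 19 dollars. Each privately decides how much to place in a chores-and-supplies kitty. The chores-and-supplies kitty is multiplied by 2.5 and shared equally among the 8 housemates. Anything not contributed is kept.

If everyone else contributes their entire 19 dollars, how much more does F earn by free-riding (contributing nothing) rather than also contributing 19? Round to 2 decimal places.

Switching from a contribution of 19 to 0 lets F keep an extra 19 dollars, but lowers the chores-and-supplies kitty by 19, which costs F their own share of that drop: 2.5/8 × 19 = 5.94.
Net gain = 19 − 5.94 = 13.06. The private return per contributed unit (0.3125) is below 1, so free-riding is indeed the best response regardless of what the others do.

13.06 dollars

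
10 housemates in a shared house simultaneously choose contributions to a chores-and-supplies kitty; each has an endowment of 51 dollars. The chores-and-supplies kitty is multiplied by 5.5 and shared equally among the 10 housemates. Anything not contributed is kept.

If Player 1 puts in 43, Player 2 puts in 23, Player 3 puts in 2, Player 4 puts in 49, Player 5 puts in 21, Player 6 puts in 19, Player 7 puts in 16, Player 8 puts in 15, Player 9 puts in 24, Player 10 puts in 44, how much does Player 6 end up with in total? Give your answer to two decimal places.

Total contributed: 43 + 23 + 2 + 49 + 21 + 19 + 16 + 15 + 24 + 44 = 256.
Each receives 5.5 × 256 / 10 = 140.80 from the chores-and-supplies kitty.
Player 6 keeps 51 − 19 = 32, so Player 6's payoff is 32 + 140.80 = 172.80.

172.80 dollars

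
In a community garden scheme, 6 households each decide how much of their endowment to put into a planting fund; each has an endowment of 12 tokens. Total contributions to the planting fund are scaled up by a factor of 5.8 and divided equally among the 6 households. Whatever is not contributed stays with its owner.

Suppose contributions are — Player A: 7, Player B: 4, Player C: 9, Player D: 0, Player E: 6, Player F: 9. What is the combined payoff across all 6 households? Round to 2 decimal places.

Total contributed: 7 + 4 + 9 + 0 + 6 + 9 = 35; total kept: 6 × 12 − 35 = 37.
The planting fund pays out 5.8 × 35 = 203.00 in aggregate.
Group total = 37 + 203.00 = 240.00.

240.00 tokens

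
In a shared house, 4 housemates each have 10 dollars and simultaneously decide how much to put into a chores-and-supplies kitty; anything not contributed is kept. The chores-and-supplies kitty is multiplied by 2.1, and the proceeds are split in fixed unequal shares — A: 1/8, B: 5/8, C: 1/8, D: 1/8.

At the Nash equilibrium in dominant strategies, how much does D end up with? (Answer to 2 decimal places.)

12.63 dollars

Each unit j contributes comes back to j as 2.1 × (j's share), so j prefers to contribute only if that share exceeds 1/2.1 = 0.4762; otherwise keeping the unit dominates.
The only share above 0.4762 is B's 5/8, contributing 10; the remaining 3 contribute 0. Total contributed: 10.
D keeps 10 and receives 2.1 × 10 × 1/8 = 2.63 from the chores-and-supplies kitty, for a payoff of 12.63.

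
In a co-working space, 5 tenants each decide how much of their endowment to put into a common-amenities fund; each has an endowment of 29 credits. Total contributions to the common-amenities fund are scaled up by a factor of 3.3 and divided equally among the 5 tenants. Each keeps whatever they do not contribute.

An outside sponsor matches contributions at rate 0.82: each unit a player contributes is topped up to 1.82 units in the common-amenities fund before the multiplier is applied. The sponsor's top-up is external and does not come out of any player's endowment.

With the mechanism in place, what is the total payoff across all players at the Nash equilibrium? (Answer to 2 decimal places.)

With the mechanism, a contributed unit returns 3.3 × 1.82 / 5 = 1.2012 per unit of net cost to the contributor — now above 1 — so contributing fully is weakly dominant for every player.
So the Nash equilibrium is full contribution by all 5; the group earns 3.3 × 1.82 × 145 = 870.87.

870.87 credits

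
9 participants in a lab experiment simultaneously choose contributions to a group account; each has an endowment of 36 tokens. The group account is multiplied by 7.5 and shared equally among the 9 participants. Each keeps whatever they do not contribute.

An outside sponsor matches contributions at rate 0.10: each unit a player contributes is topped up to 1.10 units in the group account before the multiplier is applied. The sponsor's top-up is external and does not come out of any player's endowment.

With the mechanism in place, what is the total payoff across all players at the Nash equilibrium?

With the mechanism, a contributed unit returns 7.5 × 1.10 / 9 = 0.9167 per unit of net cost — still below 1 — so contributing 0 remains dominant for every player.
At the Nash equilibrium no one contributes; group total payoff = 9 × 36 = 324.

324.00 tokens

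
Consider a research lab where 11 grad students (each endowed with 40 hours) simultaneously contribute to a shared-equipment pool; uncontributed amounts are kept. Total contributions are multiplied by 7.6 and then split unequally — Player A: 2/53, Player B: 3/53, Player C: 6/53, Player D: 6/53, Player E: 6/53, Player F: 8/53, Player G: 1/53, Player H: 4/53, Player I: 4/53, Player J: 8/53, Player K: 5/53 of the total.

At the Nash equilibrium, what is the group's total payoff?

968.00 hours

Player j's private return per contributed unit is 7.6 × (j's share). Contributing is weakly dominant for j when that share is at least 1/7.6 = 0.1316, and contributing 0 is dominant otherwise.
The shares above 0.1316 belong to Player F and Player J, contributing 40 each; the remaining 9 contribute 0. Total contributed: 80.
The shared-equipment pool pays out 7.6 × 80 = 608.00 in total (split across the unequal shares, but the aggregate is all that matters for the group sum).
The 9 free-riders keep 40 each, adding 360. Group total = 360 + 608.00 = 968.00.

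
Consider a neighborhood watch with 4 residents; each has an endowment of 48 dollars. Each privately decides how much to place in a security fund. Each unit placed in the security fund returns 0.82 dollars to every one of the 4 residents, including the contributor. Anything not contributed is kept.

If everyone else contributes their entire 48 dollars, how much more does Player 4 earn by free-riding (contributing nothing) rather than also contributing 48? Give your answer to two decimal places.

Switching from a contribution of 48 to 0 lets Player 4 keep an extra 48 dollars, but lowers the security fund by 48, which costs Player 4 their own share of that drop: 0.82 × 48 = 39.36.
Net gain = 48 − 39.36 = 8.64. The private return per contributed unit (0.82) is below 1, so free-riding is indeed the best response regardless of what the others do.

8.64 dollars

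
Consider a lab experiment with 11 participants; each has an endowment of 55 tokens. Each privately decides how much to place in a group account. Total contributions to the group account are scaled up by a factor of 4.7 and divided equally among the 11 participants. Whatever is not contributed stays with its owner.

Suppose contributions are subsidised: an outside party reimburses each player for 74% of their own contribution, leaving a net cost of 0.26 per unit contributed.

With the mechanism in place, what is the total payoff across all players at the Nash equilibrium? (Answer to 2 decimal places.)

3291.20 tokens

With the mechanism, a contributed unit returns (4.7/11) / 0.26 = 1.6434 per unit of net cost to the contributor — now above 1 — so contributing fully is weakly dominant for every player.
At the Nash equilibrium everyone contributes 55. Group total payoff = 11 × (55 × 0.74 + 4.7 × 55) = 3291.20.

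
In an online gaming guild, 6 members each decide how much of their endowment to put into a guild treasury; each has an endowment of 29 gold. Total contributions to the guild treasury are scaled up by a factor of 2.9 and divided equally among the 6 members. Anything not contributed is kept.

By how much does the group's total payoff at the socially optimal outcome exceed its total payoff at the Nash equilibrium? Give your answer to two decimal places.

Each contributed unit returns 2.9/6 = 0.4833 to its contributor — below 1 — so contributing 0 is dominant for every player. At the Nash equilibrium everyone keeps their 29, and the group total is 6 × 29 = 174.
Each contributed unit returns 2.900 to the group as a whole (0.4833 to each of 6 players), which exceeds 1, so the social optimum is full contribution: group total = 2.900 × 174 = 504.60.
Efficiency loss = 504.60 − 174 = 330.60.

330.60 gold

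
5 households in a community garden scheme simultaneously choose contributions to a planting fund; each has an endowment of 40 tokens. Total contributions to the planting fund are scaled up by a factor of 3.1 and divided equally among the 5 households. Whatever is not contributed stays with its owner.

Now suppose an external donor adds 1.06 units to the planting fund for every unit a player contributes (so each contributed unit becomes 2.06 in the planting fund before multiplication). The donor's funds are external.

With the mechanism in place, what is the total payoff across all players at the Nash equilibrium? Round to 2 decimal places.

1277.20 tokens

The effective private return per unit is now 3.1 × 2.06 / 5 = 1.2772 > 1, so every player's dominant strategy flips to full contribution.
At the Nash equilibrium everyone contributes 40. Group total payoff = 3.1 × 2.06 × 200 = 1277.20.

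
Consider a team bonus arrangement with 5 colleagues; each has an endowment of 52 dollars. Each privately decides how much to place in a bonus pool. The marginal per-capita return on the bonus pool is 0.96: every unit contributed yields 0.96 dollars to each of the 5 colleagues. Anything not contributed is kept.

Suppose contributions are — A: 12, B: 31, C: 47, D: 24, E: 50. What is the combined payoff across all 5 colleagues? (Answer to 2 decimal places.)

Total contributed: 12 + 31 + 47 + 24 + 50 = 164; total kept: 5 × 52 − 164 = 96.
The bonus pool pays out 0.96 × 5 × 164 = 787.20 in aggregate.
Group total = 96 + 787.20 = 883.20.

883.20 dollars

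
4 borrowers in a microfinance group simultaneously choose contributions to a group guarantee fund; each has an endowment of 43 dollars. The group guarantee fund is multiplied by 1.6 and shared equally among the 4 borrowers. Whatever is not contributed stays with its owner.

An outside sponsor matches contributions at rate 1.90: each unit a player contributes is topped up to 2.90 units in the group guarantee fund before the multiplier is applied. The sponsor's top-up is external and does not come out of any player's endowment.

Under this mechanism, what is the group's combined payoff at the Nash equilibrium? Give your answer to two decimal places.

798.08 dollars

Under the mechanism each unit contributed yields 1.6 × 2.90 / 4 = 1.1600 back to its contributor per unit of net cost, which exceeds 1, making full contribution the dominant choice for everyone.
So the Nash equilibrium is full contribution by all 4; the group earns 1.6 × 2.90 × 172 = 798.08.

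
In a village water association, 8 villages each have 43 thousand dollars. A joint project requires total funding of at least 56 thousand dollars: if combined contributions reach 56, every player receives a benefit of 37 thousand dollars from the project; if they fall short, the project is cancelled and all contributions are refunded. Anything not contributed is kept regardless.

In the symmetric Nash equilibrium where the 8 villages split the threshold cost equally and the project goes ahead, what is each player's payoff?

73 thousand dollars

Equal share of the threshold: 56/8 = 7.
At this profile no one gains by cutting their contribution: any cut drops the total below 56, the project is cancelled, contributions are refunded, and the deviator ends with 43, which is less than 43 − 7 + 37 = 73. Contributing more than 7 just wastes the excess. So contributing exactly 7 is a best response.
Each player's payoff: 43 − 7 + 37 = 73.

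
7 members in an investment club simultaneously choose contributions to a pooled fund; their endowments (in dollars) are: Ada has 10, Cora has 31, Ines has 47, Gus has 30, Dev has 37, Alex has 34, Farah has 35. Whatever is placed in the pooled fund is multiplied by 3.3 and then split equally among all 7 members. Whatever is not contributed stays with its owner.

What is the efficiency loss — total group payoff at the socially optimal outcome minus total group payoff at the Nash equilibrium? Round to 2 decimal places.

The private return per contributed unit is 3.3/7 = 0.4714 < 1 for every player regardless of endowment, so the Nash equilibrium is zero contribution and the group total is Σ E_j = 10 + 31 + 47 + 30 + 37 + 34 + 35 = 224.
Each contributed unit returns 3.300 to the group, so the social optimum is full contribution by everyone: group total = 3.300 × 224 = 739.20.
Efficiency loss = (3.300 − 1) × 224 = 515.20.

515.20 dollars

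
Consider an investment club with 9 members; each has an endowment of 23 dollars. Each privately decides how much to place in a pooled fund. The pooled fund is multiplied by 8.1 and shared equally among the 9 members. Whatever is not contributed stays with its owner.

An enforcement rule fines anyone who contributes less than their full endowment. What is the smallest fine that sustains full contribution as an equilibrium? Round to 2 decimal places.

2.30 dollars

Given the others contribute fully, the best deviation is to contribute 0 (any partial contribution still incurs the fine and gives up units whose private return 0.9000 is below 1).
Deviating from 23 to 0 saves 23 dollars but forfeits the deviator's share of the drop in the pooled fund: 8.1/9 × 23 = 20.70.
So the deviation gain is 23 − 20.70 = 2.30, and the fine must be at least 2.30 dollars to wipe it out.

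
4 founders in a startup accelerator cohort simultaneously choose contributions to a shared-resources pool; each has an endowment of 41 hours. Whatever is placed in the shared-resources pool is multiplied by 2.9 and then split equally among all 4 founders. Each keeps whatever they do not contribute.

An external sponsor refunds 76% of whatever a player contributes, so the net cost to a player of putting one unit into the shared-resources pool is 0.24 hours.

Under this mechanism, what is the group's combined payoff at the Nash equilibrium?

600.24 hours

With the mechanism, a contributed unit returns (2.9/4) / 0.24 = 3.0208 per unit of net cost to the contributor — now above 1 — so contributing fully is weakly dominant for every player.
At the Nash equilibrium everyone contributes 41. Group total payoff = 4 × (41 × 0.76 + 2.9 × 41) = 600.24.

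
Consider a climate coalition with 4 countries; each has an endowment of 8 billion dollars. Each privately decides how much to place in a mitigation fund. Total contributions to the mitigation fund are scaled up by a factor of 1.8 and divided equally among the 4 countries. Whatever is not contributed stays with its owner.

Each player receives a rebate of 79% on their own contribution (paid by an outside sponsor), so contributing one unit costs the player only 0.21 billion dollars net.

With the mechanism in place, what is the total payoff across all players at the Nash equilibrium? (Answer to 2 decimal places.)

With the mechanism, a contributed unit returns (1.8/4) / 0.21 = 2.1429 per unit of net cost to the contributor — now above 1 — so contributing fully is weakly dominant for every player.
So the Nash equilibrium is full contribution by all 4; the group earns 4 × (8 × 0.79 + 1.8 × 8) = 82.88.

82.88 billion dollars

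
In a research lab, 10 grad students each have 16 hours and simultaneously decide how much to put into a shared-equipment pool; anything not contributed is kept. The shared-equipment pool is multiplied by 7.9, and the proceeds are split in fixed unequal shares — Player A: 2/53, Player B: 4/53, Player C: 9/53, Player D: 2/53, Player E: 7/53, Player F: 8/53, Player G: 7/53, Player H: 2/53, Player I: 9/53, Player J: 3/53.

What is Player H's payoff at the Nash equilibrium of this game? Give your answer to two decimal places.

For player j, contributing a unit is worthwhile iff 7.9 × (j's share) ≥ 1, i.e. iff j's share is at least 0.1266.
Player C, Player E, Player F, Player G and Player I are above the threshold, contributing 16 each; the remaining 5 contribute 0. Total contributed: 80.
Player H keeps 16 and receives 7.9 × 80 × 2/53 = 23.85 from the shared-equipment pool, for a payoff of 39.85.

39.85 hours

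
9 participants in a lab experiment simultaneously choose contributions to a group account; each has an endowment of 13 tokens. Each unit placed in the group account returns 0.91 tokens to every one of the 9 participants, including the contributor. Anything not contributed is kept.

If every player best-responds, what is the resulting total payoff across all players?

The private return per contributed unit is 0.91 < 1, so contributing 0 is dominant for every player. At the Nash equilibrium everyone keeps their 13, and the group total is 9 × 13 = 117.

117.00 tokens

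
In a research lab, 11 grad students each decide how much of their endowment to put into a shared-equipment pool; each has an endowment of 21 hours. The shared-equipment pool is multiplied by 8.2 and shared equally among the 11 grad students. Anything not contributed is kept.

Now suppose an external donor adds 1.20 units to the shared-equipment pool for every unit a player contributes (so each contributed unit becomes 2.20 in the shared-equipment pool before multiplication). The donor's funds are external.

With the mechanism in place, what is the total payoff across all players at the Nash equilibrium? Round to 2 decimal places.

4167.24 hours

With the mechanism, a contributed unit returns 8.2 × 2.20 / 11 = 1.6400 per unit of net cost to the contributor — now above 1 — so contributing fully is weakly dominant for every player.
At the Nash equilibrium everyone contributes 21. Group total payoff = 8.2 × 2.20 × 231 = 4167.24.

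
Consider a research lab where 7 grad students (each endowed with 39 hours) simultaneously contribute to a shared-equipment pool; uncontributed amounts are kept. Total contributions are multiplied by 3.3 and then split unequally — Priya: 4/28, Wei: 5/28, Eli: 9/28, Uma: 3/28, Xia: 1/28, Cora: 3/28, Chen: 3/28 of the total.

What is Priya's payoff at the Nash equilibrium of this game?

Player j's private return per contributed unit is 3.3 × (j's share). Contributing is weakly dominant for j when that share is at least 1/3.3 = 0.3030, and contributing 0 is dominant otherwise.
The only share above 0.3030 is Eli's 9/28, contributing 39; the remaining 6 contribute 0. Total contributed: 39.
Priya keeps 39 and receives 3.3 × 39 × 4/28 = 18.39 from the shared-equipment pool, for a payoff of 57.39.

57.39 hours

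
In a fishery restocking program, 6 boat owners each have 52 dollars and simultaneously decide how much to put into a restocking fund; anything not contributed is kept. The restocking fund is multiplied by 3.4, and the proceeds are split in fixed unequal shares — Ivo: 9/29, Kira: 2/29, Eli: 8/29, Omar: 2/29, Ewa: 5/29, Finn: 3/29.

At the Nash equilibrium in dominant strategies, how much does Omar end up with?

Each unit j contributes comes back to j as 3.4 × (j's share), so j prefers to contribute only if that share exceeds 1/3.4 = 0.2941; otherwise keeping the unit dominates.
The only share above 0.2941 is Ivo's 9/29, contributing 52; the remaining 5 contribute 0. Total contributed: 52.
Omar keeps 52 and receives 3.4 × 52 × 2/29 = 12.19 from the restocking fund, for a payoff of 64.19.

64.19 dollars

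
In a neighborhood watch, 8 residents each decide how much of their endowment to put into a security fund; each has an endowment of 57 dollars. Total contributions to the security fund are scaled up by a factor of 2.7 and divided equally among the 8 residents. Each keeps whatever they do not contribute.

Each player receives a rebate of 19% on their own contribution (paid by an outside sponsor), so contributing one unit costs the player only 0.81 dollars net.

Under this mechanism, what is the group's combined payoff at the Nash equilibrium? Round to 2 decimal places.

With the mechanism, a contributed unit returns (2.7/8) / 0.81 = 0.4167 per unit of net cost — still below 1 — so contributing 0 remains dominant for every player.
Everyone keeps their endowment and the group total is 8 × 57 = 456.

456.00 dollars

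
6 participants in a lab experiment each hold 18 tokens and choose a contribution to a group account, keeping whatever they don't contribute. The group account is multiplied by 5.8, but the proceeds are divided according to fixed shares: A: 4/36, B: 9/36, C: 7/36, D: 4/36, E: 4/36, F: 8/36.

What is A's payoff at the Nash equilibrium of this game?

Player j's private return per contributed unit is 5.8 × (j's share). Contributing is weakly dominant for j when that share is at least 1/5.8 = 0.1724, and contributing 0 is dominant otherwise.
B, C and F clear that bar, contributing 18 each; the remaining 3 contribute 0. Total contributed: 54.
A keeps 18 and receives 5.8 × 54 × 4/36 = 34.80 from the group account, for a payoff of 52.80.

52.80 tokens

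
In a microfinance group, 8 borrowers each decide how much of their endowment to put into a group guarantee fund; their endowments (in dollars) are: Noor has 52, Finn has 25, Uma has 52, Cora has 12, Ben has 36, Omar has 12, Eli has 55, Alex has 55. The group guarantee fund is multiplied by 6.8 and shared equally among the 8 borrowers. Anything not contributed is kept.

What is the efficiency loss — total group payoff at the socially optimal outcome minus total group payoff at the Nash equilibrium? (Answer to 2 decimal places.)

The private return per contributed unit is 6.8/8 = 0.8500 < 1 for every player regardless of endowment, so the Nash equilibrium is zero contribution and the group total is Σ E_j = 52 + 25 + 52 + 12 + 36 + 12 + 55 + 55 = 299.
Each contributed unit returns 6.800 to the group, so the social optimum is full contribution by everyone: group total = 6.800 × 299 = 2033.20.
Efficiency loss = (6.800 − 1) × 299 = 1734.20.

1734.20 dollars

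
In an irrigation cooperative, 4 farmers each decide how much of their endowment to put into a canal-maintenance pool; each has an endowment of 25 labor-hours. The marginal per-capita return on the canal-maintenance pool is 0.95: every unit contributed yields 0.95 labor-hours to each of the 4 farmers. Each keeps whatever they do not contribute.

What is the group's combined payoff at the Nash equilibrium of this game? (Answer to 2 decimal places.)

100.00 labor-hours

The private return per contributed unit is 0.95 < 1, so contributing 0 is dominant for every player. At the Nash equilibrium everyone keeps their 25, and the group total is 4 × 25 = 100.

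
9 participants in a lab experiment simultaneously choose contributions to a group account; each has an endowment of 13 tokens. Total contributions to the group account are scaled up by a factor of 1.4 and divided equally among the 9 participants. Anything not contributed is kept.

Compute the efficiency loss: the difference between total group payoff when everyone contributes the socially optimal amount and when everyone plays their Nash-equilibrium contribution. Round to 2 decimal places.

Each contributed unit returns 1.4/9 = 0.1556 to its contributor — below 1 — so contributing 0 is dominant for every player. At the Nash equilibrium everyone keeps their 13, and the group total is 9 × 13 = 117.
Each contributed unit returns 1.400 to the group as a whole (0.1556 to each of 9 players), which exceeds 1, so the social optimum is full contribution: group total = 1.400 × 117 = 163.80.
Efficiency loss = 163.80 − 117 = 46.80.

46.80 tokens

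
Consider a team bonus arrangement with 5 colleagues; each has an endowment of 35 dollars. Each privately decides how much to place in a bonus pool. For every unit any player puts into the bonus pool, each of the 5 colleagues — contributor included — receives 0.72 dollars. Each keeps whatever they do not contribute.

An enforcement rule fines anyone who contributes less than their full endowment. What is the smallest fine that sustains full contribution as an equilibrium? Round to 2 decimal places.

9.80 dollars

Given the others contribute fully, the best deviation is to contribute 0 (any partial contribution still incurs the fine and gives up units whose private return 0.72 is below 1).
Deviating from 35 to 0 saves 35 dollars but forfeits the deviator's share of the drop in the bonus pool: 0.72 × 35 = 25.20.
So the deviation gain is 35 − 25.20 = 9.80, and the fine must be at least 9.80 dollars to wipe it out.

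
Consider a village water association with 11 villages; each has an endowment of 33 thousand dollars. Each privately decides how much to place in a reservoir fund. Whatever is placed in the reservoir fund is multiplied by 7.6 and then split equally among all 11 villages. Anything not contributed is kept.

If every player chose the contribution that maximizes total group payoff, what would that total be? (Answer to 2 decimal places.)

Each contributed unit returns 7.600 to the group as a whole (0.6909 to each of 11 players), which exceeds 1, so the social optimum is full contribution: group total = 7.600 × 363 = 2758.80.

2758.80 thousand dollars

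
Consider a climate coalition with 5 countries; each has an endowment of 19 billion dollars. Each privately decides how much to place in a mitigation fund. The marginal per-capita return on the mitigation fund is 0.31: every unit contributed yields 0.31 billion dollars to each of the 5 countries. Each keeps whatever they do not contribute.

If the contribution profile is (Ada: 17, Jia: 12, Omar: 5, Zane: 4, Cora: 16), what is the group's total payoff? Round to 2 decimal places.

124.70 billion dollars

Total contributed: 17 + 12 + 5 + 4 + 16 = 54; total kept: 5 × 19 − 54 = 41.
The mitigation fund pays out 0.31 × 5 × 54 = 83.70 in aggregate.
Group total = 41 + 83.70 = 124.70.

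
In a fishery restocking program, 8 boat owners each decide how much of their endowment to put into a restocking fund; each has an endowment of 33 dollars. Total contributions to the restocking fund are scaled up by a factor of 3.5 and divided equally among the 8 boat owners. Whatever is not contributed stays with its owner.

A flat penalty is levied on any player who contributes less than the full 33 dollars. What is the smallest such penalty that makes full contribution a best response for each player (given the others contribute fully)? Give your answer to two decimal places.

Given the others contribute fully, the best deviation is to contribute 0 (any partial contribution still incurs the fine and gives up units whose private return 0.4375 is below 1).
Deviating from 33 to 0 saves 33 dollars but forfeits the deviator's share of the drop in the restocking fund: 3.5/8 × 33 = 14.44.
So the deviation gain is 33 − 14.44 = 18.56, and the fine must be at least 18.56 dollars to wipe it out.

18.56 dollars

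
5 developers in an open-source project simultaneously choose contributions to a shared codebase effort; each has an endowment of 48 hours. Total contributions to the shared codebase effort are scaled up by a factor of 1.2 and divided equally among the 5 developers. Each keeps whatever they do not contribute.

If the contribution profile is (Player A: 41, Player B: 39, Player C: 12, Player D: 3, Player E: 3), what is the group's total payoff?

Total contributed: 41 + 39 + 12 + 3 + 3 = 98; total kept: 5 × 48 − 98 = 142.
The shared codebase effort pays out 1.2 × 98 = 117.60 in aggregate.
Group total = 142 + 117.60 = 259.60.

259.60 hours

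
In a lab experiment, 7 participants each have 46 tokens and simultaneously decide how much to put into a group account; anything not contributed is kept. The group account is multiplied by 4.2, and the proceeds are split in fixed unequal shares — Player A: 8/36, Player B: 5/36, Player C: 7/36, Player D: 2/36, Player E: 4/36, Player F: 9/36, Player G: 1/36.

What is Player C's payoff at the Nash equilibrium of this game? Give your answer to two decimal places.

Player j's private return per contributed unit is 4.2 × (j's share). Contributing is weakly dominant for j when that share is at least 1/4.2 = 0.2381, and contributing 0 is dominant otherwise.
The only share above 0.2381 is Player F's 9/36, contributing 46; the remaining 6 contribute 0. Total contributed: 46.
Player C keeps 46 and receives 4.2 × 46 × 7/36 = 37.57 from the group account, for a payoff of 83.57.

83.57 tokens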